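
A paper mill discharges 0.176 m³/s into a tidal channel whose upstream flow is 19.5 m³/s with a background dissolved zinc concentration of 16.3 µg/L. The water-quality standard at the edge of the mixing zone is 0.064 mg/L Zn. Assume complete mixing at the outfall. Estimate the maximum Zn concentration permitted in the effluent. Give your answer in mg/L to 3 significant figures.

5.35 mg/L

16.3 µg/L = 0.0163 mg/L.
Mass balance: 0.064·19.68 = 0.176·Cₑ + 19.5·0.0163.
Cₑ = (1.259 − 0.3179) / 0.176 = 5.349 mg/L.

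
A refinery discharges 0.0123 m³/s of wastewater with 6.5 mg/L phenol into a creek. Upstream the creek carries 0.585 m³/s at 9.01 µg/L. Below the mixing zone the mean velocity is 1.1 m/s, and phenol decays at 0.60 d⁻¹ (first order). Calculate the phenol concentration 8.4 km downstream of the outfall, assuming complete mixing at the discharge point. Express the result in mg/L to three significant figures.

0.135 mg/L

9.01 µg/L = 0.00901 mg/L.
After complete mixing, C₀ = (0.0123·6.5 + 0.585·0.00901) / 0.5973 = 0.1427 mg/L.
Travel time t = 8400 m / 1.1 m/s = 7636 s = 0.08838 d.
C = 0.1427·exp(−0.60·0.08838) = 0.1427·0.9484 = 0.1353 mg/L.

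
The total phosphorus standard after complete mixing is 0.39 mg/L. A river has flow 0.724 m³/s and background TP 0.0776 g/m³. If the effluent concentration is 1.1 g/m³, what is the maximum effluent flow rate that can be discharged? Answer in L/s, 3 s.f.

319 L/s

Mass balance at complete mixing: C_std·(Q_w + Q_r) = Q_w·C_e + Q_r·C_b.
Rearranging, Q_w = Q_r·(C_std − C_b)/(C_e − C_std) = 0.724·(0.39 − 0.0776) / (1.1 − 0.39) = 0.3186 m³/s.
= 318.6 L/s.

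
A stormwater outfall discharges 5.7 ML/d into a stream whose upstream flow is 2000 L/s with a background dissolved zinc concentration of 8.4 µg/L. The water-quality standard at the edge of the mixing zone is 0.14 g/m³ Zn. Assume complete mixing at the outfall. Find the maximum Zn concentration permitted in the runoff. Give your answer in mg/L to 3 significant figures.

5.7 ML/d = 0.06597 m³/s.
2000 L/s = 2 m³/s.
8.4 µg/L = 0.0084 mg/L.
Mass balance: 0.14·2.066 = 0.06597·Cₑ + 2·0.0084.
Cₑ = (0.2892 − 0.0168) / 0.06597 = 4.13 mg/L.

4.13 mg/L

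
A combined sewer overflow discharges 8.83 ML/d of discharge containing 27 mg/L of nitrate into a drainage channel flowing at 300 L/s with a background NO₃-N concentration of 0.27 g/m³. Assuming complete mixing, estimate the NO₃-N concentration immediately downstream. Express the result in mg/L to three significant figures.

8.83 ML/d = 0.1022 m³/s.
300 L/s = 0.3 m³/s.
Conservation of mass across the mixing zone: C = (0.1022·27 + 0.3·0.27) / (0.1022 + 0.3) = 2.84/0.4022 = 7.062 mg/L.

7.06 mg/L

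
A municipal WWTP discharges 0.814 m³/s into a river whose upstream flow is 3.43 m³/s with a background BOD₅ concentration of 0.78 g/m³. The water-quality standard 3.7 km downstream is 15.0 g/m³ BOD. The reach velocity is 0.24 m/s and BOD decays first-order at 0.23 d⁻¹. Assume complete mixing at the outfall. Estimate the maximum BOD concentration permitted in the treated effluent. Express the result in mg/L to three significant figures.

78.2 mg/L

Travel time to the compliance point: t = 3700/0.24 = 1.542e+04 s = 0.1784 d; decay factor exp(−0.23·0.1784) = 0.9598.
So the concentration just after mixing may be at most 15/0.9598 = 15.63 mg/L.
Mass balance: 15.63·4.244 = 0.814·Cₑ + 3.43·0.78.
Cₑ = (66.33 − 2.675) / 0.814 = 78.2 mg/L.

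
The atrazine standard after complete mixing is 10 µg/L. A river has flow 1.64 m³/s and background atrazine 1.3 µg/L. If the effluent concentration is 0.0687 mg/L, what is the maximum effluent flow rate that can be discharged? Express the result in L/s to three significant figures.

243 L/s

1.3 µg/L = 0.0013 mg/L.
10 µg/L = 0.01 mg/L.
Mass balance at complete mixing: C_std·(Q_w + Q_r) = Q_w·C_e + Q_r·C_b.
Rearranging, Q_w = Q_r·(C_std − C_b)/(C_e − C_std) = 1.64·(0.01 − 0.0013) / (0.0687 − 0.01) = 0.2431 m³/s.
= 243.1 L/s.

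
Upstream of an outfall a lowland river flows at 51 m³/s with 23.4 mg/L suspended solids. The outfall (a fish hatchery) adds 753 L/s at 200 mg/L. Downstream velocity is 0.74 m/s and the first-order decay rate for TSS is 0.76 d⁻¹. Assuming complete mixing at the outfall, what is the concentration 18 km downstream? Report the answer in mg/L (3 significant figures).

21.0 mg/L

753 L/s = 0.753 m³/s.
After complete mixing, C₀ = (0.753·200 + 51·23.4) / 51.75 = 25.97 mg/L.
Travel time t = 1.8e+04 m / 0.74 m/s = 2.432e+04 s = 0.2815 d.
C = 25.97·exp(−0.76·0.2815) = 25.97·0.8074 = 20.97 mg/L.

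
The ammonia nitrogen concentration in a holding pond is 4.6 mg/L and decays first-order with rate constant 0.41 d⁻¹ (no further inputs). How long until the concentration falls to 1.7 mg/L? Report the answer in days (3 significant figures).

t = ln(C₀/C)/k = ln(4.6/1.7)/0.41 = 0.9954/0.41 = 2.428 d.

2.43 d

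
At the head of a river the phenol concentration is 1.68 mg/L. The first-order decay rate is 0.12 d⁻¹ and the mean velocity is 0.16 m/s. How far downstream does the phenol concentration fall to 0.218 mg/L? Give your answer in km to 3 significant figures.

From C = C₀·e^(−kt), t = ln(C₀/C)/k = ln(1.68/0.218)/0.12 = 2.042/0.12 = 17.02 d.
Distance = v·t = 0.16 m/s × 1.47e+06 s = 2.352e+05 m = 235.2 km.

235 km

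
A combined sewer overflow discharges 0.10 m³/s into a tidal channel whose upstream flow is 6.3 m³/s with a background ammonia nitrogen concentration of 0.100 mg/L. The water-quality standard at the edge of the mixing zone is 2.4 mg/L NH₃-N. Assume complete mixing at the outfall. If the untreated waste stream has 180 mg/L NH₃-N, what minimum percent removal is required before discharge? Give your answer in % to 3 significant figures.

18.2 %

Mass balance: 2.4·6.4 = 0.1·Cₑ + 6.3·0.1.
Cₑ = (15.36 − 0.63) / 0.1 = 147.3 mg/L.
Required removal = 1 − 147.3/180 = 18.17 %.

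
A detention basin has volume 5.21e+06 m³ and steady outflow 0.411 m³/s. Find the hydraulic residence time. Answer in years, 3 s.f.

0.402 yr

Q = 0.411 m³/s × 3.156e+07 s/yr = 1.297e+07 m³/yr.
Hydraulic residence time τ = V/Q = 5.21e+06/1.297e+07 = 0.4017 yr.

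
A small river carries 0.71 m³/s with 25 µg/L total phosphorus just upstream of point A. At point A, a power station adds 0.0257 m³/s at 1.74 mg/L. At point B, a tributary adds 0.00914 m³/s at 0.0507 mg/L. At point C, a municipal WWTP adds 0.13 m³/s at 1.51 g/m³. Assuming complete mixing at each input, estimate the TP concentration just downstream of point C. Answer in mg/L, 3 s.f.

25 µg/L = 0.025 mg/L.
After input A: C = (0.71·0.025 + 0.0257·1.74) / 0.7357 = 0.08491 mg/L.
After input B: C = (0.7357·0.08491 + 0.00914·0.0507) / 0.7448 = 0.08449 mg/L.
After input C: C = (0.7448·0.08449 + 0.13·1.51) / 0.8748 = 0.2963 mg/L.

0.296 mg/L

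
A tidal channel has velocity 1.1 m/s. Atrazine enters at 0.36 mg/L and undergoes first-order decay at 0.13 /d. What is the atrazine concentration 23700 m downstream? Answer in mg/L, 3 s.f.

0.349 mg/L

Travel time t = 23700 m / 1.1 m/s = 2.37e+04/1.1 = 2.155e+04 s = 0.2494 d.
First-order decay: C = 0.36·exp(−0.13·0.2494) = 0.36·0.9681 = 0.3485 mg/L.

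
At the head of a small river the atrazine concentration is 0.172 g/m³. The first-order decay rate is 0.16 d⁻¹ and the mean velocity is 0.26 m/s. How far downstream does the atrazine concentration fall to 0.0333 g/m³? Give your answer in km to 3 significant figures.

231 km

From C = C₀·e^(−kt), t = ln(C₀/C)/k = ln(0.172/0.0333)/0.16 = 1.642/0.16 = 10.26 d.
Distance = v·t = 0.26 m/s × 8.866e+05 s = 2.305e+05 m = 230.5 km.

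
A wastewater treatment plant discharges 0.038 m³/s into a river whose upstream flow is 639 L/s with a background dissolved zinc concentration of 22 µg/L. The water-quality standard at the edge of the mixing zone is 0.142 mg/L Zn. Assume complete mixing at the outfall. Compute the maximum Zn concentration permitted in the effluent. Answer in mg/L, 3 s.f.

2.16 mg/L

639 L/s = 0.639 m³/s.
22 µg/L = 0.022 mg/L.
Mass balance: 0.142·0.677 = 0.038·Cₑ + 0.639·0.022.
Cₑ = (0.09613 − 0.01406) / 0.038 = 2.16 mg/L.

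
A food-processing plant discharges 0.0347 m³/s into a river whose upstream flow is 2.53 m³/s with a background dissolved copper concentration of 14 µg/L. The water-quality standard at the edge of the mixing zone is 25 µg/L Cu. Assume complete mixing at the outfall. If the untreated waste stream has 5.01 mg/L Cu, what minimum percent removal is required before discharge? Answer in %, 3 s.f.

83.5 %

14 µg/L = 0.014 mg/L.
25 µg/L = 0.025 mg/L.
Mass balance: 0.025·2.565 = 0.0347·Cₑ + 2.53·0.014.
Cₑ = (0.06412 − 0.03542) / 0.0347 = 0.827 mg/L.
Required removal = 1 − 0.827/5.01 = 83.49 %.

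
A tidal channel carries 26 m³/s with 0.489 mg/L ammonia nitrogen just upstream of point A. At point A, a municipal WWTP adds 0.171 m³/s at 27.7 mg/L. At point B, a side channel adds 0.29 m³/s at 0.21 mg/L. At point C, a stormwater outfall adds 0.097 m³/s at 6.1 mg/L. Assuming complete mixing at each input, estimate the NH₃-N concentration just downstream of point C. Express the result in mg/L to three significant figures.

After input A: C = (26·0.489 + 0.171·27.7) / 26.17 = 0.6668 mg/L.
After input B: C = (26.17·0.6668 + 0.29·0.21) / 26.46 = 0.6618 mg/L.
After input C: C = (26.46·0.6618 + 0.097·6.1) / 26.56 = 0.6817 mg/L.

0.682 mg/L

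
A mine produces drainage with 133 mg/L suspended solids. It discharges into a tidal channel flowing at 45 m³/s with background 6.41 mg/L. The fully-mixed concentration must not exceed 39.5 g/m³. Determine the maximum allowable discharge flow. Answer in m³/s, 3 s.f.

Mass balance at complete mixing: C_std·(Q_w + Q_r) = Q_w·C_e + Q_r·C_b.
Rearranging, Q_w = Q_r·(C_std − C_b)/(C_e − C_std) = 45·(39.5 − 6.41) / (133 − 39.5) = 15.93 m³/s.

15.9 m³/s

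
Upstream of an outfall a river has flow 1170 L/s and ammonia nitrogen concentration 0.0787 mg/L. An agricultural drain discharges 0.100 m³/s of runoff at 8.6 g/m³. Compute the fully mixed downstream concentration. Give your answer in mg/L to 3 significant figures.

0.750 mg/L

1170 L/s = 1.17 m³/s.
Flow-weighted mixing gives C = (0.1·8.6 + 1.17·0.0787) / (0.1 + 1.17) = 0.9521/1.27 = 0.7497 mg/L.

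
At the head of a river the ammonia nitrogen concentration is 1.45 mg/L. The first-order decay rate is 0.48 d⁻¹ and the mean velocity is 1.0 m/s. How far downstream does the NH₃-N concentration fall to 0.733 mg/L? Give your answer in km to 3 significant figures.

123 km

From C = C₀·e^(−kt), t = ln(C₀/C)/k = ln(1.45/0.733)/0.48 = 0.6822/0.48 = 1.421 d.
Distance = v·t = 1.0 m/s × 1.228e+05 s = 1.228e+05 m = 122.8 km.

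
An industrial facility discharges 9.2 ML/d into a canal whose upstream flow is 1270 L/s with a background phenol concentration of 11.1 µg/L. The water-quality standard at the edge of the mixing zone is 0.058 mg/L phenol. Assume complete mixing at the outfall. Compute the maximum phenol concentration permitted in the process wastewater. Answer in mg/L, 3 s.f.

9.2 ML/d = 0.1065 m³/s.
1270 L/s = 1.27 m³/s.
11.1 µg/L = 0.0111 mg/L.
Mass balance: 0.058·1.376 = 0.1065·Cₑ + 1.27·0.0111.
Cₑ = (0.07984 − 0.0141) / 0.1065 = 0.6174 mg/L.

0.617 mg/L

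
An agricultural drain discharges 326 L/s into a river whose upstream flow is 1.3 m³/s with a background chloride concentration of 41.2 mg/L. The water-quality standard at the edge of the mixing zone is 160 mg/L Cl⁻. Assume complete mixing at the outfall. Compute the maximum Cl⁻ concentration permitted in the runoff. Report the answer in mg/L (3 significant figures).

326 L/s = 0.326 m³/s.
Mass balance: 160·1.626 = 0.326·Cₑ + 1.3·41.2.
Cₑ = (260.2 − 53.56) / 0.326 = 633.7 mg/L.

634 mg/L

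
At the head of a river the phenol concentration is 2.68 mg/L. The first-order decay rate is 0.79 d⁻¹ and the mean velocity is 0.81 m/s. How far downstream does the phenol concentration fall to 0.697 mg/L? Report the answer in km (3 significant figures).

119 km

From C = C₀·e^(−kt), t = ln(C₀/C)/k = ln(2.68/0.697)/0.79 = 1.347/0.79 = 1.705 d.
Distance = v·t = 0.81 m/s × 1.473e+05 s = 1.193e+05 m = 119.3 km.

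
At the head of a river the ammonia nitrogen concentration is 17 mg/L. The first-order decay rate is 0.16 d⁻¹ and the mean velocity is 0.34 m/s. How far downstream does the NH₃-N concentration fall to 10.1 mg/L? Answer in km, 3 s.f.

95.6 km

From C = C₀·e^(−kt), t = ln(C₀/C)/k = ln(17/10.1)/0.16 = 0.5207/0.16 = 3.254 d.
Distance = v·t = 0.34 m/s × 2.812e+05 s = 9.56e+04 m = 95.6 km.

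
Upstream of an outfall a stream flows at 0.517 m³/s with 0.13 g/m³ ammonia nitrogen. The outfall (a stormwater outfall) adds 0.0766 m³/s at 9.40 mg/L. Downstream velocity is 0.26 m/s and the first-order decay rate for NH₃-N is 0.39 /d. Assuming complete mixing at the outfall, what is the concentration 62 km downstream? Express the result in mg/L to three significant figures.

After complete mixing, C₀ = (0.0766·9.4 + 0.517·0.13) / 0.5936 = 1.326 mg/L.
Travel time t = 6.2e+04 m / 0.26 m/s = 2.385e+05 s = 2.76 d.
C = 1.326·exp(−0.39·2.76) = 1.326·0.3408 = 0.452 mg/L.

0.452 mg/L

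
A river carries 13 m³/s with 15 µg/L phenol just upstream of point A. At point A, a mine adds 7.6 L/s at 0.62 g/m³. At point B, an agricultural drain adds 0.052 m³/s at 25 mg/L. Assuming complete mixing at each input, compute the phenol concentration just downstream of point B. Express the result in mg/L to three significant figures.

0.115 mg/L

15 µg/L = 0.015 mg/L.
7.6 L/s = 0.0076 m³/s.
After input A: C = (13·0.015 + 0.0076·0.62) / 13.01 = 0.01535 mg/L.
After input B: C = (13.01·0.01535 + 0.052·25) / 13.06 = 0.1148 mg/L.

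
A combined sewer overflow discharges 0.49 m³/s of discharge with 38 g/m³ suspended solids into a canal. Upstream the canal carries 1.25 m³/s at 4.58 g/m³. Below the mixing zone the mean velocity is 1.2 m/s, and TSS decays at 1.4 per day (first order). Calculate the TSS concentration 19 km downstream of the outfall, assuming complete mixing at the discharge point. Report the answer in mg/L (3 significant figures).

10.8 mg/L

After complete mixing, C₀ = (0.49·38 + 1.25·4.58) / 1.74 = 13.99 mg/L.
Travel time t = 1.9e+04 m / 1.2 m/s = 1.583e+04 s = 0.1833 d.
C = 13.99·exp(−1.4·0.1833) = 13.99·0.7737 = 10.83 mg/L.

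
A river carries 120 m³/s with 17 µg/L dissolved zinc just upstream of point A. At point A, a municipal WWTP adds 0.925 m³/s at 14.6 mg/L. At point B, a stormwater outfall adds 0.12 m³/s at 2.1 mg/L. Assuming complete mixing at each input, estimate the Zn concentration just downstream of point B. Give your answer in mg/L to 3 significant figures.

17 µg/L = 0.017 mg/L.
After input A: C = (120·0.017 + 0.925·14.6) / 120.9 = 0.1286 mg/L.
After input B: C = (120.9·0.1286 + 0.12·2.1) / 121 = 0.1305 mg/L.

0.131 mg/L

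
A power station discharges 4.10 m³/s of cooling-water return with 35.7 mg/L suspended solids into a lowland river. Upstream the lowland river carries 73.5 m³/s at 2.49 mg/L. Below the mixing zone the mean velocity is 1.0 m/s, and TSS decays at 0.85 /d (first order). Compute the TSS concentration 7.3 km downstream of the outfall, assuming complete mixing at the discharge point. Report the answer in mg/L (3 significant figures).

3.95 mg/L

After complete mixing, C₀ = (4.1·35.7 + 73.5·2.49) / 77.6 = 4.245 mg/L.
Travel time t = 7300 m / 1.0 m/s = 7300 s = 0.08449 d.
C = 4.245·exp(−0.85·0.08449) = 4.245·0.9307 = 3.951 mg/L.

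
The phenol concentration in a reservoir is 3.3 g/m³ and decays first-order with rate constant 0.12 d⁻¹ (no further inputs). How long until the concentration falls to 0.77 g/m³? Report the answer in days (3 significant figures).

12.1 d

t = ln(C₀/C)/k = ln(3.3/0.77)/0.12 = 1.455/0.12 = 12.13 d.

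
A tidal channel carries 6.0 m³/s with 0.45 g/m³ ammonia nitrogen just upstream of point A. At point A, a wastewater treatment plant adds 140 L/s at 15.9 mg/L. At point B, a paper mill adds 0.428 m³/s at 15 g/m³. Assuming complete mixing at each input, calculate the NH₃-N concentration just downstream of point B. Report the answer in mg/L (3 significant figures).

1.73 mg/L

140 L/s = 0.14 m³/s.
After input A: C = (6·0.45 + 0.14·15.9) / 6.14 = 0.8023 mg/L.
After input B: C = (6.14·0.8023 + 0.428·15) / 6.568 = 1.727 mg/L.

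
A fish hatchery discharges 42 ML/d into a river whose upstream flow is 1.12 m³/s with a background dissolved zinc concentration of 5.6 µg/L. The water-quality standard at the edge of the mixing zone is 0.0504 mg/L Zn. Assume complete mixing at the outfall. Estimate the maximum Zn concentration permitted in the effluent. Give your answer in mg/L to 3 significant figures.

0.154 mg/L

42 ML/d = 0.4861 m³/s.
5.6 µg/L = 0.0056 mg/L.
Mass balance: 0.0504·1.606 = 0.4861·Cₑ + 1.12·0.0056.
Cₑ = (0.08095 − 0.006272) / 0.4861 = 0.1536 mg/L.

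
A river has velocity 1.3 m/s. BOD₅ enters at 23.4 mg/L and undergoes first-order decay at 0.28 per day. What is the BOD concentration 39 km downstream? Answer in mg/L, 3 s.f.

21.2 mg/L

Travel time t = 39 km / 1.3 m/s = 3.9e+04/1.3 = 3e+04 s = 0.3472 d.
First-order decay: C = 23.4·exp(−0.28·0.3472) = 23.4·0.9074 = 21.23 mg/L.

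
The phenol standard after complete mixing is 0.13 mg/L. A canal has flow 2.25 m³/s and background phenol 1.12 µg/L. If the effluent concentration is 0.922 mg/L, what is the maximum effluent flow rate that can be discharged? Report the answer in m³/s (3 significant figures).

0.366 m³/s

1.12 µg/L = 0.00112 mg/L.
Mass balance at complete mixing: C_std·(Q_w + Q_r) = Q_w·C_e + Q_r·C_b.
Rearranging, Q_w = Q_r·(C_std − C_b)/(C_e − C_std) = 2.25·(0.13 − 0.00112) / (0.922 − 0.13) = 0.3661 m³/s.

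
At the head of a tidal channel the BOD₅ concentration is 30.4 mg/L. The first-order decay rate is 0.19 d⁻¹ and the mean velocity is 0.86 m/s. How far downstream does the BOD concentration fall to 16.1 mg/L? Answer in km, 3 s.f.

From C = C₀·e^(−kt), t = ln(C₀/C)/k = ln(30.4/16.1)/0.19 = 0.6356/0.19 = 3.345 d.
Distance = v·t = 0.86 m/s × 2.89e+05 s = 2.486e+05 m = 248.6 km.

249 km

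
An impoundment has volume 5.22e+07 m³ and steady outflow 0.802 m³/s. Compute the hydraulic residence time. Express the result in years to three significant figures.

2.06 yr

Q = 0.802 m³/s × 3.156e+07 s/yr = 2.531e+07 m³/yr.
Hydraulic residence time τ = V/Q = 5.22e+07/2.531e+07 = 2.062 yr.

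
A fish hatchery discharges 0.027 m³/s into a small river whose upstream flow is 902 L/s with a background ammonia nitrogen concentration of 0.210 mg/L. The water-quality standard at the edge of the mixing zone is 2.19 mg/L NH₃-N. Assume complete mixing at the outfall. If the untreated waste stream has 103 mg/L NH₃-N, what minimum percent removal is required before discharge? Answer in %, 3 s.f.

33.7 %

902 L/s = 0.902 m³/s.
Mass balance: 2.19·0.929 = 0.027·Cₑ + 0.902·0.21.
Cₑ = (2.035 − 0.1894) / 0.027 = 68.34 mg/L.
Required removal = 1 − 68.34/103 = 33.65 %.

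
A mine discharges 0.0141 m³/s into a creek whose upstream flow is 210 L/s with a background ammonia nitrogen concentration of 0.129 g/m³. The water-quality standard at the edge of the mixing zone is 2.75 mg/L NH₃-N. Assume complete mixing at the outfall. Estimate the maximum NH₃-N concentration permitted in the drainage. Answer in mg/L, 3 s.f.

41.8 mg/L

210 L/s = 0.21 m³/s.
Mass balance: 2.75·0.2241 = 0.0141·Cₑ + 0.21·0.129.
Cₑ = (0.6163 − 0.02709) / 0.0141 = 41.79 mg/L.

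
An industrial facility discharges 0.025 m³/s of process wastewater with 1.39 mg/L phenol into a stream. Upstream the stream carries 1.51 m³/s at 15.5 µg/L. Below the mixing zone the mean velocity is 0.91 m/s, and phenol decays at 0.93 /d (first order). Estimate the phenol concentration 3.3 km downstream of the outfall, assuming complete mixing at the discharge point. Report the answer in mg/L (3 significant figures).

0.0364 mg/L

15.5 µg/L = 0.0155 mg/L.
After complete mixing, C₀ = (0.025·1.39 + 1.51·0.0155) / 1.535 = 0.03789 mg/L.
Travel time t = 3300 m / 0.91 m/s = 3626 s = 0.04197 d.
C = 0.03789·exp(−0.93·0.04197) = 0.03789·0.9617 = 0.03644 mg/L.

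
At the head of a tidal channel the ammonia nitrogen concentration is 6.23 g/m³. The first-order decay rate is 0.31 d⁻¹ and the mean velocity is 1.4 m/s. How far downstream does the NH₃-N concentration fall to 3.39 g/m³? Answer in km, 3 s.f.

237 km

From C = C₀·e^(−kt), t = ln(C₀/C)/k = ln(6.23/3.39)/0.31 = 0.6085/0.31 = 1.963 d.
Distance = v·t = 1.4 m/s × 1.696e+05 s = 2.375e+05 m = 237.5 km.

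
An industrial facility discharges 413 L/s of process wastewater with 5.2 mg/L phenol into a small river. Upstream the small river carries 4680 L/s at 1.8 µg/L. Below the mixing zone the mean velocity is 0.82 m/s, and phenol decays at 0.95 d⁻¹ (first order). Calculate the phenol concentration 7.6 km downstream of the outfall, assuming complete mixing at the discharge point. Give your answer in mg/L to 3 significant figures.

0.382 mg/L

413 L/s = 0.413 m³/s.
4680 L/s = 4.68 m³/s.
1.8 µg/L = 0.0018 mg/L.
After complete mixing, C₀ = (0.413·5.2 + 4.68·0.0018) / 5.093 = 0.4233 mg/L.
Travel time t = 7600 m / 0.82 m/s = 9268 s = 0.1073 d.
C = 0.4233·exp(−0.95·0.1073) = 0.4233·0.9031 = 0.3823 mg/L.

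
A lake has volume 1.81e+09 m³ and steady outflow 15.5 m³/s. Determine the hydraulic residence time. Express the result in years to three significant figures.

Q = 15.5 m³/s × 3.156e+07 s/yr = 4.891e+08 m³/yr.
Hydraulic residence time τ = V/Q = 1.81e+09/4.891e+08 = 3.7 yr.

3.70 yr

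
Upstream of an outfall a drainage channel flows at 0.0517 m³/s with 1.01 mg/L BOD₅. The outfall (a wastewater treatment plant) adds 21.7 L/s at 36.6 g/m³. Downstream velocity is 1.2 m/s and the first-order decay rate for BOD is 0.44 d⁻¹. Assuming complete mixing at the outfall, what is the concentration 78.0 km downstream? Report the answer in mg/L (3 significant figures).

8.28 mg/L

21.7 L/s = 0.0217 m³/s.
After complete mixing, C₀ = (0.0217·36.6 + 0.0517·1.01) / 0.0734 = 11.53 mg/L.
Travel time t = 7.8e+04 m / 1.2 m/s = 6.5e+04 s = 0.7523 d.
C = 11.53·exp(−0.44·0.7523) = 11.53·0.7182 = 8.282 mg/L.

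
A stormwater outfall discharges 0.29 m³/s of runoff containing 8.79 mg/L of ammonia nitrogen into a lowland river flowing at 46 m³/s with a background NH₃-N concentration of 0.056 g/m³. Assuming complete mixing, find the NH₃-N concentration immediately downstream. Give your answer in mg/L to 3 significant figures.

By mass balance at complete mixing, C = (0.29·8.79 + 46·0.056) / (0.29 + 46) = 5.125/46.29 = 0.1107 mg/L.

0.111 mg/L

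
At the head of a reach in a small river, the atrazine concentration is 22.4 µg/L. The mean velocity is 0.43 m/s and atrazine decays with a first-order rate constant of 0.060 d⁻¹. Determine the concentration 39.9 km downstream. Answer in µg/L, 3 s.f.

21.0 µg/L

Travel time t = 39.9 km / 0.43 m/s = 3.99e+04/0.43 = 9.279e+04 s = 1.074 d.
First-order decay: C = 22.4·exp(−0.060·1.074) = 22.4·0.9376 = 21 µg/L.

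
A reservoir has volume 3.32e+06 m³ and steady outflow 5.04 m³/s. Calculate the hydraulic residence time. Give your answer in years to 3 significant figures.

Q = 5.04 m³/s × 3.156e+07 s/yr = 1.591e+08 m³/yr.
Hydraulic residence time τ = V/Q = 3.32e+06/1.591e+08 = 0.02087 yr.

0.0209 yr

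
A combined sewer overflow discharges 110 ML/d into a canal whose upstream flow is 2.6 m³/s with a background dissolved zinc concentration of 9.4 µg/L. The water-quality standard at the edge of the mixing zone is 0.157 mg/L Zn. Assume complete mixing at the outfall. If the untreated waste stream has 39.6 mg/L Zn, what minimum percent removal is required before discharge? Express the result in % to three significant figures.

110 ML/d = 1.273 m³/s.
9.4 µg/L = 0.0094 mg/L.
Mass balance: 0.157·3.873 = 1.273·Cₑ + 2.6·0.0094.
Cₑ = (0.6081 − 0.02444) / 1.273 = 0.4584 mg/L.
Required removal = 1 − 0.4584/39.6 = 98.84 %.

98.8 %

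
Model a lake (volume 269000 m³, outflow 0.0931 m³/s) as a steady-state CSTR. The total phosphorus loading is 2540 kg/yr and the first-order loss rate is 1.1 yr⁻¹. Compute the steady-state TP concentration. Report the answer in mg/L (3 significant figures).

Outflow Q = 0.0931 m³/s × 3.156e+07 s/yr = 2.938e+06 m³/yr.
Steady-state CSTR mass balance: W = Q·C + k·V·C, so C = W/(Q + kV).
Q + kV = 2.938e+06 + 1.1·269000 = 3.234e+06 m³/yr.
C = 2540/3.234e+06 = 0.0007854 kg/m³ = 0.7854 mg/L.

0.785 mg/L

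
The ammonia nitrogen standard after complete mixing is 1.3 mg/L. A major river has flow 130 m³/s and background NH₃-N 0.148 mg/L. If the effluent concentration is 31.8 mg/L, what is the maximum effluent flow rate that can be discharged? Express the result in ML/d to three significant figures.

Mass balance at complete mixing: C_std·(Q_w + Q_r) = Q_w·C_e + Q_r·C_b.
Rearranging, Q_w = Q_r·(C_std − C_b)/(C_e − C_std) = 130·(1.3 − 0.148) / (31.8 − 1.3) = 4.91 m³/s.
= 424.2 ML/d.

424 ML/d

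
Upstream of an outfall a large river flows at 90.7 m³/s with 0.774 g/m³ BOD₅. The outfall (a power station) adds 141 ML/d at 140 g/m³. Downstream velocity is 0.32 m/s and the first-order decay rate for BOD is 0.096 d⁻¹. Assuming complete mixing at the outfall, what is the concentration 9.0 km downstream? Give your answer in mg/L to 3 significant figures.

141 ML/d = 1.632 m³/s.
After complete mixing, C₀ = (1.632·140 + 90.7·0.774) / 92.33 = 3.235 mg/L.
Travel time t = 9000 m / 0.32 m/s = 2.812e+04 s = 0.3255 d.
C = 3.235·exp(−0.096·0.3255) = 3.235·0.9692 = 3.135 mg/L.

3.14 mg/L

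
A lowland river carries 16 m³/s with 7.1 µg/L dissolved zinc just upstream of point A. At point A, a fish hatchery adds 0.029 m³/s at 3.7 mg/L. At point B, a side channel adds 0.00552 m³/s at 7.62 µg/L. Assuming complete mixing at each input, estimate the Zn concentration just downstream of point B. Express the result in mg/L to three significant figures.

0.0138 mg/L

7.1 µg/L = 0.0071 mg/L.
After input A: C = (16·0.0071 + 0.029·3.7) / 16.03 = 0.01378 mg/L.
7.62 µg/L = 0.00762 mg/L.
After input B: C = (16.03·0.01378 + 0.00552·0.00762) / 16.03 = 0.01378 mg/L.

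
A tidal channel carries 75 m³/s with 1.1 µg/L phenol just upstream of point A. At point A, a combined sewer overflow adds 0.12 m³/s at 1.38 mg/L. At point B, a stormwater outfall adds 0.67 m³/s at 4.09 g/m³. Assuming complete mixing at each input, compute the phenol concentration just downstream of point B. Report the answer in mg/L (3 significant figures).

0.0394 mg/L

1.1 µg/L = 0.0011 mg/L.
After input A: C = (75·0.0011 + 0.12·1.38) / 75.12 = 0.003303 mg/L.
After input B: C = (75.12·0.003303 + 0.67·4.09) / 75.79 = 0.03943 mg/L.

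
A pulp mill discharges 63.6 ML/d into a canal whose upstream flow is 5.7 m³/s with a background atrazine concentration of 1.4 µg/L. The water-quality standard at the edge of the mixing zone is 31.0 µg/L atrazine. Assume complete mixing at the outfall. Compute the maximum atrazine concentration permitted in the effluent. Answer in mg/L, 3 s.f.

63.6 ML/d = 0.7361 m³/s.
1.4 µg/L = 0.0014 mg/L.
31.0 µg/L = 0.031 mg/L.
Mass balance: 0.031·6.436 = 0.7361·Cₑ + 5.7·0.0014.
Cₑ = (0.1995 − 0.00798) / 0.7361 = 0.2602 mg/L.

0.260 mg/L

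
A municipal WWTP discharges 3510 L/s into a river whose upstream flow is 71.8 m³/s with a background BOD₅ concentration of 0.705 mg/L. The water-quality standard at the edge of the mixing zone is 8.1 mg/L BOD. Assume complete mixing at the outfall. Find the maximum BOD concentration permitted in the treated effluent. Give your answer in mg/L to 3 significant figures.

159 mg/L

3510 L/s = 3.51 m³/s.
Mass balance: 8.1·75.31 = 3.51·Cₑ + 71.8·0.705.
Cₑ = (610 − 50.62) / 3.51 = 159.4 mg/L.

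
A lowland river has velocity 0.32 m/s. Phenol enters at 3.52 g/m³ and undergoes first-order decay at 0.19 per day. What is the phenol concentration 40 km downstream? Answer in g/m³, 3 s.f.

Travel time t = 40 km / 0.32 m/s = 4e+04/0.32 = 1.25e+05 s = 1.447 d.
First-order decay: C = 3.52·exp(−0.19·1.447) = 3.52·0.7597 = 2.674 g/m³.

2.67 g/m³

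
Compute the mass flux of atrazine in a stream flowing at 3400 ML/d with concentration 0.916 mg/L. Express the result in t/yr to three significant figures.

1140 t/yr

3400 ML/d = 39.35 m³/s.
Mass flux = Q·C = 39.35 m³/s × 0.916 g/m³ = 36.05 g/s.
= 36.05 g/s × 31.56 = 1138 t/yr.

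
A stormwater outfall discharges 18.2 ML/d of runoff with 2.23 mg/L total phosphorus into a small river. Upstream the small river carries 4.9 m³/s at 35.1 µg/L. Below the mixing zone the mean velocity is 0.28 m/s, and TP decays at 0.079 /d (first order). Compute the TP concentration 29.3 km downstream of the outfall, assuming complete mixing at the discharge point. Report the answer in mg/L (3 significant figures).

0.114 mg/L

18.2 ML/d = 0.2106 m³/s.
35.1 µg/L = 0.0351 mg/L.
After complete mixing, C₀ = (0.2106·2.23 + 4.9·0.0351) / 5.111 = 0.1256 mg/L.
Travel time t = 2.93e+04 m / 0.28 m/s = 1.046e+05 s = 1.211 d.
C = 0.1256·exp(−0.079·1.211) = 0.1256·0.9088 = 0.1141 mg/L.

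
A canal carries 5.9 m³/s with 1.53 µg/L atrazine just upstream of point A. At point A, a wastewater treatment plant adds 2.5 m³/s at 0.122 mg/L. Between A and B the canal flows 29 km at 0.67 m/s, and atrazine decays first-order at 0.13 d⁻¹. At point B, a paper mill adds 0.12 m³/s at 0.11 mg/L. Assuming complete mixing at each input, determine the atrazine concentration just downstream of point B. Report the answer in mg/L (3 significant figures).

1.53 µg/L = 0.00153 mg/L.
After input A: C = (5.9·0.00153 + 2.5·0.122) / 8.4 = 0.03738 mg/L.
Over the 29 km reach to input B (t = 4.328e+04 s = 0.501 d), decay gives C = 0.03738·exp(−0.13·0.501) = 0.03503 mg/L.
After input B: C = (8.4·0.03503 + 0.12·0.11) / 8.52 = 0.03608 mg/L.

0.0361 mg/L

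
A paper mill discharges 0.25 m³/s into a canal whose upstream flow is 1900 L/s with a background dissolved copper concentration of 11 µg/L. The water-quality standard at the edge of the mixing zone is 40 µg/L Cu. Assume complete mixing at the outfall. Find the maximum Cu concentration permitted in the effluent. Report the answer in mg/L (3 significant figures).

1900 L/s = 1.9 m³/s.
11 µg/L = 0.011 mg/L.
40 µg/L = 0.04 mg/L.
Mass balance: 0.04·2.15 = 0.25·Cₑ + 1.9·0.011.
Cₑ = (0.086 − 0.0209) / 0.25 = 0.2604 mg/L.

0.260 mg/L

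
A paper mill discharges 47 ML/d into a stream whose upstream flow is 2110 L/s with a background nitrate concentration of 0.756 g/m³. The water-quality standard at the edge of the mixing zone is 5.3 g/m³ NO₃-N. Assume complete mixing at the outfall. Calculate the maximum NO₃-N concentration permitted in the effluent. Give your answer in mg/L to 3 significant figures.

47 ML/d = 0.544 m³/s.
2110 L/s = 2.11 m³/s.
Mass balance: 5.3·2.654 = 0.544·Cₑ + 2.11·0.756.
Cₑ = (14.07 − 1.595) / 0.544 = 22.93 mg/L.

22.9 mg/L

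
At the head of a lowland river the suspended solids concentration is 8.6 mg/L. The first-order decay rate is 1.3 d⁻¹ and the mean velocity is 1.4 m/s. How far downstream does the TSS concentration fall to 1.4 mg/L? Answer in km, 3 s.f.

From C = C₀·e^(−kt), t = ln(C₀/C)/k = ln(8.6/1.4)/1.3 = 1.815/1.3 = 1.396 d.
Distance = v·t = 1.4 m/s × 1.206e+05 s = 1.689e+05 m = 168.9 km.

169 km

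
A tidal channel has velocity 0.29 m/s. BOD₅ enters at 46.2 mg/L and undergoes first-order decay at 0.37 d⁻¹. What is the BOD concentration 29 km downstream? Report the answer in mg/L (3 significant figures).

Travel time t = 29 km / 0.29 m/s = 2.9e+04/0.29 = 1e+05 s = 1.157 d.
First-order decay: C = 46.2·exp(−0.37·1.157) = 46.2·0.6517 = 30.11 mg/L.

30.1 mg/L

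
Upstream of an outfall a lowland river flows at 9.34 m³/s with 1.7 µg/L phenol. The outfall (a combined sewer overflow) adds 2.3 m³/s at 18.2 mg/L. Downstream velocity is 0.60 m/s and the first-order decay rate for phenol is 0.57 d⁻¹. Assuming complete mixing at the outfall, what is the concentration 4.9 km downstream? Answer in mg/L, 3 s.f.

3.41 mg/L

1.7 µg/L = 0.0017 mg/L.
After complete mixing, C₀ = (2.3·18.2 + 9.34·0.0017) / 11.64 = 3.598 mg/L.
Travel time t = 4900 m / 0.60 m/s = 8167 s = 0.09452 d.
C = 3.598·exp(−0.57·0.09452) = 3.598·0.9475 = 3.409 mg/L.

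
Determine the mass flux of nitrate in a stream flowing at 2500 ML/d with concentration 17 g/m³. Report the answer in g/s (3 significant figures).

492 g/s

2500 ML/d = 28.94 m³/s.
Mass flux = Q·C = 28.94 m³/s × 17 g/m³ = 491.9 g/s.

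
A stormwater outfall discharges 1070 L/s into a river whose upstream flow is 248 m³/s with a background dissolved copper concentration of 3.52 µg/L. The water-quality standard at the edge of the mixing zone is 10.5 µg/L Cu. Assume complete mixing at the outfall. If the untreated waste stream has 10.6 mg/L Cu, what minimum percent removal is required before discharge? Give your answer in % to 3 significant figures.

84.6 %

1070 L/s = 1.07 m³/s.
3.52 µg/L = 0.00352 mg/L.
10.5 µg/L = 0.0105 mg/L.
Mass balance: 0.0105·249.1 = 1.07·Cₑ + 248·0.00352.
Cₑ = (2.615 − 0.873) / 1.07 = 1.628 mg/L.
Required removal = 1 − 1.628/10.6 = 84.64 %.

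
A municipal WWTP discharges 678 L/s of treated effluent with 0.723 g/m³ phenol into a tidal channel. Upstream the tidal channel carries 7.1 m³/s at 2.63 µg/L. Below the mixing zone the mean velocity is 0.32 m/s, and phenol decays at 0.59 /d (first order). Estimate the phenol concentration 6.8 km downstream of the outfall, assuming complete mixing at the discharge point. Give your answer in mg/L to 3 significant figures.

0.0566 mg/L

678 L/s = 0.678 m³/s.
2.63 µg/L = 0.00263 mg/L.
After complete mixing, C₀ = (0.678·0.723 + 7.1·0.00263) / 7.778 = 0.06542 mg/L.
Travel time t = 6800 m / 0.32 m/s = 2.125e+04 s = 0.2459 d.
C = 0.06542·exp(−0.59·0.2459) = 0.06542·0.8649 = 0.05659 mg/L.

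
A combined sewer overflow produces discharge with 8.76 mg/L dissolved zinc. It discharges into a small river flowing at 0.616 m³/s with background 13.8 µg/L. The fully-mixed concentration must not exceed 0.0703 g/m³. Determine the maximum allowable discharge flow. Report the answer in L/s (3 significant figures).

4.01 L/s

13.8 µg/L = 0.0138 mg/L.
Mass balance at complete mixing: C_std·(Q_w + Q_r) = Q_w·C_e + Q_r·C_b.
Rearranging, Q_w = Q_r·(C_std − C_b)/(C_e − C_std) = 0.616·(0.0703 − 0.0138) / (8.76 − 0.0703) = 0.004005 m³/s.
= 4.005 L/s.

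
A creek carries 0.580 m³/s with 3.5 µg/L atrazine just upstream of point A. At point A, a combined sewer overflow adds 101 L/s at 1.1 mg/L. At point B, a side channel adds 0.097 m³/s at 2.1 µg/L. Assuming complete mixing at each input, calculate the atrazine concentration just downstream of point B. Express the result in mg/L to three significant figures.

3.5 µg/L = 0.0035 mg/L.
101 L/s = 0.101 m³/s.
After input A: C = (0.58·0.0035 + 0.101·1.1) / 0.681 = 0.1661 mg/L.
2.1 µg/L = 0.0021 mg/L.
After input B: C = (0.681·0.1661 + 0.097·0.0021) / 0.778 = 0.1457 mg/L.

0.146 mg/L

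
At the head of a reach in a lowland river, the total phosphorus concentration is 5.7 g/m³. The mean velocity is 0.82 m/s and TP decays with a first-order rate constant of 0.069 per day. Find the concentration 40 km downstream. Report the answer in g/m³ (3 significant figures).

5.48 g/m³

Travel time t = 40 km / 0.82 m/s = 4e+04/0.82 = 4.878e+04 s = 0.5646 d.
First-order decay: C = 5.7·exp(−0.069·0.5646) = 5.7·0.9618 = 5.482 g/m³.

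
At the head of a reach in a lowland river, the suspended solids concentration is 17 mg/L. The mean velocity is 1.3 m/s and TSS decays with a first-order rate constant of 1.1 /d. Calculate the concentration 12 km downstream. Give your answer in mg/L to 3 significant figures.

15.1 mg/L

Travel time t = 12 km / 1.3 m/s = 1.2e+04/1.3 = 9231 s = 0.1068 d.
First-order decay: C = 17·exp(−1.1·0.1068) = 17·0.8891 = 15.12 mg/L.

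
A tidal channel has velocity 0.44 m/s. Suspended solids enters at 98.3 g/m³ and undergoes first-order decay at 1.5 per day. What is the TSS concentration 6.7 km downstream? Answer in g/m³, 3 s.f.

75.5 g/m³

Travel time t = 6.7 km / 0.44 m/s = 6700/0.44 = 1.523e+04 s = 0.1762 d.
First-order decay: C = 98.3·exp(−1.5·0.1762) = 98.3·0.7677 = 75.46 g/m³.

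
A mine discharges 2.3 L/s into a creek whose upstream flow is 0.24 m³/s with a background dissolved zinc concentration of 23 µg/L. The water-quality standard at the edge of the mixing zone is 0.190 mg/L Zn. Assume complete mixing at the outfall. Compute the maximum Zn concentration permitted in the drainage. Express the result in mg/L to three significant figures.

17.6 mg/L

2.3 L/s = 0.0023 m³/s.
23 µg/L = 0.023 mg/L.
Mass balance: 0.19·0.2423 = 0.0023·Cₑ + 0.24·0.023.
Cₑ = (0.04604 − 0.00552) / 0.0023 = 17.62 mg/L.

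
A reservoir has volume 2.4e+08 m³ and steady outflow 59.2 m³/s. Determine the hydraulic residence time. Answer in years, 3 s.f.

Q = 59.2 m³/s × 3.156e+07 s/yr = 1.868e+09 m³/yr.
Hydraulic residence time τ = V/Q = 2.4e+08/1.868e+09 = 0.1285 yr.

0.128 yr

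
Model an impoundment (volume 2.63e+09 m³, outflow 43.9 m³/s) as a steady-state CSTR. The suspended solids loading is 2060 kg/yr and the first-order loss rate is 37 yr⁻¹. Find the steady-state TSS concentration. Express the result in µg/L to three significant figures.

Outflow Q = 43.9 m³/s × 3.156e+07 s/yr = 1.385e+09 m³/yr.
Steady-state CSTR mass balance: W = Q·C + k·V·C, so C = W/(Q + kV).
Q + kV = 1.385e+09 + 37·2.63e+09 = 9.87e+10 m³/yr.
C = 2060/9.87e+10 = 2.087e-08 kg/m³ = 2.087e-05 mg/L = 0.02087 µg/L.

0.0209 µg/L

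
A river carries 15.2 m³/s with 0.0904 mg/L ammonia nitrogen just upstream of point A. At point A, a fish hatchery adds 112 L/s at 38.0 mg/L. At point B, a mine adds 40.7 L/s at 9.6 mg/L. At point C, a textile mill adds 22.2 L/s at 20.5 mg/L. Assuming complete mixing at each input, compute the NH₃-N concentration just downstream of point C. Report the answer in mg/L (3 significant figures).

0.421 mg/L

112 L/s = 0.112 m³/s.
After input A: C = (15.2·0.0904 + 0.112·38) / 15.31 = 0.3677 mg/L.
40.7 L/s = 0.0407 m³/s.
After input B: C = (15.31·0.3677 + 0.0407·9.6) / 15.35 = 0.3922 mg/L.
22.2 L/s = 0.0222 m³/s.
After input C: C = (15.35·0.3922 + 0.0222·20.5) / 15.37 = 0.4212 mg/L.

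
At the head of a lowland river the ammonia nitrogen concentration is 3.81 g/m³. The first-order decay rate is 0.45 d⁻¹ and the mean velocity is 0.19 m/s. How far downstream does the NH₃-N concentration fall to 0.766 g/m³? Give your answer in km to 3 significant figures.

From C = C₀·e^(−kt), t = ln(C₀/C)/k = ln(3.81/0.766)/0.45 = 1.604/0.45 = 3.565 d.
Distance = v·t = 0.19 m/s × 3.08e+05 s = 5.852e+04 m = 58.52 km.

58.5 km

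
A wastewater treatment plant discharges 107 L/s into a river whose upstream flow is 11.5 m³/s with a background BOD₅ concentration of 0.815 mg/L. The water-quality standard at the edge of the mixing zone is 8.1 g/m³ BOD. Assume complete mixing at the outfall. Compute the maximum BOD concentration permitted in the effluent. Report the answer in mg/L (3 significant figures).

107 L/s = 0.107 m³/s.
Mass balance: 8.1·11.61 = 0.107·Cₑ + 11.5·0.815.
Cₑ = (94.02 − 9.372) / 0.107 = 791.1 mg/L.

791 mg/L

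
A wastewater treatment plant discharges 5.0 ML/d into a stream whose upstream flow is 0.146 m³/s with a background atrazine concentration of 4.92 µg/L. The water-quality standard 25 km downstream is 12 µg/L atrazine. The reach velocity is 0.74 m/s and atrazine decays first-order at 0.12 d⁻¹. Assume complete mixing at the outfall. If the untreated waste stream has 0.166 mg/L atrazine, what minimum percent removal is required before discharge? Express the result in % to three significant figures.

80.8 %

5.0 ML/d = 0.05787 m³/s.
4.92 µg/L = 0.00492 mg/L.
12 µg/L = 0.012 mg/L.
Travel time to the compliance point: t = 2.5e+04/0.74 = 3.378e+04 s = 0.391 d; decay factor exp(−0.12·0.391) = 0.9542.
So the concentration just after mixing may be at most 0.012/0.9542 = 0.01258 mg/L.
Mass balance: 0.01258·0.2039 = 0.05787·Cₑ + 0.146·0.00492.
Cₑ = (0.002564 − 0.0007183) / 0.05787 = 0.03189 mg/L.
Required removal = 1 − 0.03189/0.166 = 80.79 %.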